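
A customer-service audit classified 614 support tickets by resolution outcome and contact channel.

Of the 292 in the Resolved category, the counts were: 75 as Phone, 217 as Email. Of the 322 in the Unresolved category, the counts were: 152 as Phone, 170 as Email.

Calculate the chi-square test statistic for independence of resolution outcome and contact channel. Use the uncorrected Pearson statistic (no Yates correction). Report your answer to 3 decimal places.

Row totals: 292, 322. Column totals: 227, 387. Grand total N = 614.
Expected counts (row total × column total / N):
  Resolved, Phone: 292×227/614 = 107.9544
  Resolved, Email: 292×387/614 = 184.0456
  Unresolved, Phone: 322×227/614 = 119.0456
  Unresolved, Email: 322×387/614 = 202.9544
Contributions (O − E)²/E:
  (75 − 107.9544)²/107.9544 = 10.0597
  (217 − 184.0456)²/184.0456 = 5.9007
  (152 − 119.0456)²/119.0456 = 9.1225
  (170 − 202.9544)²/202.9544 = 5.3509
χ² = 10.0597 + 5.9007 + 9.1225 + 5.3509 = 30.434

30.434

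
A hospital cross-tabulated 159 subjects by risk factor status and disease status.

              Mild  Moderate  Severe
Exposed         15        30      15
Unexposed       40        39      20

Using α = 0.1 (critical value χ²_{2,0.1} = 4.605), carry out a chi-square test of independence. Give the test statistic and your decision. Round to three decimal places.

Row totals: 60, 99. Column totals: 55, 69, 35. Grand total N = 159.
Expected counts (row total × column total / N):
  Exposed, Mild: 60×55/159 = 20.7547
  Exposed, Moderate: 60×69/159 = 26.0377
  Exposed, Severe: 60×35/159 = 13.2075
  Unexposed, Mild: 99×55/159 = 34.2453
  Unexposed, Moderate: 99×69/159 = 42.9623
  Unexposed, Severe: 99×35/159 = 21.7925
Contributions (O − E)²/E:
  (15 − 20.7547)²/20.7547 = 1.5956
  (30 − 26.0377)²/26.0377 = 0.6030
  (15 − 13.2075)²/13.2075 = 0.2433
  (40 − 34.2453)²/34.2453 = 0.9670
  (39 − 42.9623)²/42.9623 = 0.3654
  (20 − 21.7925)²/21.7925 = 0.1474
χ² = 1.5956 + 0.6030 + 0.2433 + 0.9670 + 0.3654 + 0.1474 = 3.922
df = (2−1)(3−1) = 2. Since 3.922 < 4.605, fail to reject the null hypothesis of independence at α = 0.1.

3.922; fail to reject H₀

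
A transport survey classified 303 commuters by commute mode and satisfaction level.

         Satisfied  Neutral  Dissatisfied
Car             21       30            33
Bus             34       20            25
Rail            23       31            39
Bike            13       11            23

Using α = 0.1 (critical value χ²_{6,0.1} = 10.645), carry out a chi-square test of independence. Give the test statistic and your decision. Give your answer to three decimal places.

11.017; reject H₀

Row totals: 84, 79, 93, 47. Column totals: 91, 92, 120. Grand total N = 303.
Expected counts (row total × column total / N):
  Car, Satisfied: 84×91/303 = 25.2277
  Car, Neutral: 84×92/303 = 25.5050
  Car, Dissatisfied: 84×120/303 = 33.2673
  Bus, Satisfied: 79×91/303 = 23.7261
  Bus, Neutral: 79×92/303 = 23.9868
  Bus, Dissatisfied: 79×120/303 = 31.2871
  Rail, Satisfied: 93×91/303 = 27.9307
  Rail, Neutral: 93×92/303 = 28.2376
  Rail, Dissatisfied: 93×120/303 = 36.8317
  Bike, Satisfied: 47×91/303 = 14.1155
  Bike, Neutral: 47×92/303 = 14.2706
  Bike, Dissatisfied: 47×120/303 = 18.6139
Contributions (O − E)²/E:
  (21 − 25.2277)²/25.2277 = 0.7085
  (30 − 25.5050)²/25.5050 = 0.7922
  (33 − 33.2673)²/33.2673 = 0.0021
  (34 − 23.7261)²/23.7261 = 4.4488
  (20 − 23.9868)²/23.9868 = 0.6626
  (25 − 31.2871)²/31.2871 = 1.2634
  (23 − 27.9307)²/27.9307 = 0.8704
  (31 − 28.2376)²/28.2376 = 0.2702
  (39 − 36.8317)²/36.8317 = 0.1276
  (13 − 14.1155)²/14.1155 = 0.0882
  (11 − 14.2706)²/14.2706 = 0.7496
  (23 − 18.6139)²/18.6139 = 1.0335
χ² = 0.7085 + 0.7922 + 0.0021 + 4.4488 + 0.6626 + 1.2634 + 0.8704 + 0.2702 + 0.1276 + 0.0882 + 0.7496 + 1.0335 = 11.017
df = (4−1)(3−1) = 6. Since 11.017 > 10.645, reject the null hypothesis of independence at α = 0.1.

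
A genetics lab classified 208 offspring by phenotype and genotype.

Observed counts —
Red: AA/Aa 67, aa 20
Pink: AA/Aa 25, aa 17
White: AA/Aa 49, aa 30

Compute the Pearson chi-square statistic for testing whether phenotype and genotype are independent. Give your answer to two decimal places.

Row totals: 87, 42, 79. Column totals: 141, 67. Grand total N = 208.
Expected counts (row total × column total / N):
  Red, AA/Aa: 87×141/208 = 58.976
  Red, aa: 87×67/208 = 28.024
  Pink, AA/Aa: 42×141/208 = 28.471
  Pink, aa: 42×67/208 = 13.529
  White, AA/Aa: 79×141/208 = 53.553
  White, aa: 79×67/208 = 25.447
Contributions (O − E)²/E:
  (67 − 58.976)²/58.976 = 1.0917
  (20 − 28.024)²/28.024 = 2.2975
  (25 − 28.471)²/28.471 = 0.4232
  (17 − 13.529)²/13.529 = 0.8905
  (49 − 53.553)²/53.553 = 0.3871
  (30 − 25.447)²/25.447 = 0.8146
χ² = 1.0917 + 2.2975 + 0.4232 + 0.8905 + 0.3871 + 0.8146 = 5.90

5.90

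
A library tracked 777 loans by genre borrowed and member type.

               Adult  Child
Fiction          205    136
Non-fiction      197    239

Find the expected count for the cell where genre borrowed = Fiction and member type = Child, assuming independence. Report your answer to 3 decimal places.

Row total (Fiction) = 341; column total (Child) = 375; grand total N = 777.
Expected count = (row total × column total) / N = 341 × 375 / 777 = 164.575.

164.575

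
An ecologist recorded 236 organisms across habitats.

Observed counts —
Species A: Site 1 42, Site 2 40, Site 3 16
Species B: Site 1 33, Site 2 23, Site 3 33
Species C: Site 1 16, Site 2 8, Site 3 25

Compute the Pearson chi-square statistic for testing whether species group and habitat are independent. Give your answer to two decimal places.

22.36

Row totals: 98, 89, 49. Column totals: 91, 71, 74. Grand total N = 236.
Expected counts (row total × column total / N):
  Species A, Site 1: 98×91/236 = 37.788
  Species A, Site 2: 98×71/236 = 29.483
  Species A, Site 3: 98×74/236 = 30.729
  Species B, Site 1: 89×91/236 = 34.318
  Species B, Site 2: 89×71/236 = 26.775
  Species B, Site 3: 89×74/236 = 27.907
  Species C, Site 1: 49×91/236 = 18.894
  Species C, Site 2: 49×71/236 = 14.742
  Species C, Site 3: 49×74/236 = 15.364
Contributions (O − E)²/E:
  (42 − 37.788)²/37.788 = 0.4695
  (40 − 29.483)²/29.483 = 3.7516
  (16 − 30.729)²/30.729 = 7.0599
  (33 − 34.318)²/34.318 = 0.0506
  (23 − 26.775)²/26.775 = 0.5322
  (33 − 27.907)²/27.907 = 0.9295
  (16 − 18.894)²/18.894 = 0.4433
  (8 − 14.742)²/14.742 = 3.0833
  (25 − 15.364)²/15.364 = 6.0435
χ² = 0.4695 + 3.7516 + 7.0599 + 0.0506 + 0.5322 + 0.9295 + 0.4433 + 3.0833 + 6.0435 = 22.36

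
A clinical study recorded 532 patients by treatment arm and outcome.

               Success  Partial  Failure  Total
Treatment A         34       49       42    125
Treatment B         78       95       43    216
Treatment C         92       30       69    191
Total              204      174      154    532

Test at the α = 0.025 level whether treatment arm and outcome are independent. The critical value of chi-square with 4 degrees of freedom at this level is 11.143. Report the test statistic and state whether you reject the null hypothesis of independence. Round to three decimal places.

46.452; reject H₀

Grand total N = 532.
Expected counts (row total × column total / N):
  Treatment A, Success: 125×204/532 = 47.9323
  Treatment A, Partial: 125×174/532 = 40.8835
  Treatment A, Failure: 125×154/532 = 36.1842
  Treatment B, Success: 216×204/532 = 82.8271
  Treatment B, Partial: 216×174/532 = 70.6466
  Treatment B, Failure: 216×154/532 = 62.5263
  Treatment C, Success: 191×204/532 = 73.2406
  Treatment C, Partial: 191×174/532 = 62.4699
  Treatment C, Failure: 191×154/532 = 55.2895
Contributions (O − E)²/E:
  (34 − 47.9323)²/47.9323 = 4.0496
  (49 − 40.8835)²/40.8835 = 1.6113
  (42 − 36.1842)²/36.1842 = 0.9348
  (78 − 82.8271)²/82.8271 = 0.2813
  (95 − 70.6466)²/70.6466 = 8.3951
  (43 − 62.5263)²/62.5263 = 6.0979
  (92 − 73.2406)²/73.2406 = 4.8049
  (30 − 62.4699)²/62.4699 = 16.8768
  (69 − 55.2895)²/55.2895 = 3.3999
χ² = 4.0496 + 1.6113 + 0.9348 + 0.2813 + 8.3951 + 6.0979 + 4.8049 + 16.8768 + 3.3999 = 46.452
df = (3−1)(3−1) = 4. Since 46.452 > 11.143, reject the null hypothesis of independence at α = 0.025.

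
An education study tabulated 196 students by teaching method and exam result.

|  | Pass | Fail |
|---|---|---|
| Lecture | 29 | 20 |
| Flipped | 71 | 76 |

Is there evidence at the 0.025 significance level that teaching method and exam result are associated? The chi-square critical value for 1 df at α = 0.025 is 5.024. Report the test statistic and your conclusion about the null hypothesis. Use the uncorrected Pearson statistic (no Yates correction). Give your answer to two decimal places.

Row totals: 49, 147. Column totals: 100, 96. Grand total N = 196.
Expected counts (row total × column total / N):
  Lecture, Pass: 49×100/196 = 25.000
  Lecture, Fail: 49×96/196 = 24.000
  Flipped, Pass: 147×100/196 = 75.000
  Flipped, Fail: 147×96/196 = 72.000
Contributions (O − E)²/E:
  (29 − 25.000)²/25.000 = 0.6400
  (20 − 24.000)²/24.000 = 0.6667
  (71 − 75.000)²/75.000 = 0.2133
  (76 − 72.000)²/72.000 = 0.2222
χ² = 0.6400 + 0.6667 + 0.2133 + 0.2222 = 1.74
df = (2−1)(2−1) = 1. Since 1.74 < 5.024, fail to reject the null hypothesis of independence at α = 0.025.

1.74; fail to reject H₀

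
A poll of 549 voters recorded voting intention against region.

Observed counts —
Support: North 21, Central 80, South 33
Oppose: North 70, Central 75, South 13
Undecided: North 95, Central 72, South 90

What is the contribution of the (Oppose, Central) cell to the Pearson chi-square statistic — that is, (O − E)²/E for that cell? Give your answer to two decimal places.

Row total (Oppose) = 158; column total (Central) = 227; N = 549.
Expected count E = 158 × 227 / 549 = 65.330.
Contribution = (O − E)²/E = (75 − 65.330)² / 65.330 = 1.43.

1.43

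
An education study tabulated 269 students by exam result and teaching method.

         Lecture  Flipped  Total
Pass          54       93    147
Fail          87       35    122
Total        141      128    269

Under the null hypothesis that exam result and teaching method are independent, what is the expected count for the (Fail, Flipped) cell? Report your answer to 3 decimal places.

Row total (Fail) = 122; column total (Flipped) = 128; grand total N = 269.
Expected count = (row total × column total) / N = 122 × 128 / 269 = 58.052.

58.052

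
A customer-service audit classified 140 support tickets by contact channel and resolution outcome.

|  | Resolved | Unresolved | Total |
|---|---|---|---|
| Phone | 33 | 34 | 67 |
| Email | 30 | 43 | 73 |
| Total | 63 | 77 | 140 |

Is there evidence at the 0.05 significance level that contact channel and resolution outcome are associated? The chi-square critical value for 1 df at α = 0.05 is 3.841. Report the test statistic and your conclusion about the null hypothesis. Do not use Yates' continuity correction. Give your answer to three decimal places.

0.939; fail to reject H₀

Grand total N = 140.
Expected counts (row total × column total / N):
  Phone, Resolved: 67×63/140 = 30.1500
  Phone, Unresolved: 67×77/140 = 36.8500
  Email, Resolved: 73×63/140 = 32.8500
  Email, Unresolved: 73×77/140 = 40.1500
Contributions (O − E)²/E:
  (33 − 30.1500)²/30.1500 = 0.2694
  (34 − 36.8500)²/36.8500 = 0.2204
  (30 − 32.8500)²/32.8500 = 0.2473
  (43 − 40.1500)²/40.1500 = 0.2023
χ² = 0.2694 + 0.2204 + 0.2473 + 0.2023 = 0.939
df = (2−1)(2−1) = 1. Since 0.939 < 3.841, fail to reject the null hypothesis of independence at α = 0.05.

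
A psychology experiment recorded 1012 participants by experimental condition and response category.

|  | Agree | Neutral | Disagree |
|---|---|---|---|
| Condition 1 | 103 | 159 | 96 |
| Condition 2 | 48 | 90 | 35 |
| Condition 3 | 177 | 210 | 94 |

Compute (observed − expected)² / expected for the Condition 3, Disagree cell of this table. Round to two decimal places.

1.57

Row total (Condition 3) = 481; column total (Disagree) = 225; N = 1012.
Expected count E = 481 × 225 / 1012 = 106.942.
Contribution = (O − E)²/E = (94 − 106.942)² / 106.942 = 1.57.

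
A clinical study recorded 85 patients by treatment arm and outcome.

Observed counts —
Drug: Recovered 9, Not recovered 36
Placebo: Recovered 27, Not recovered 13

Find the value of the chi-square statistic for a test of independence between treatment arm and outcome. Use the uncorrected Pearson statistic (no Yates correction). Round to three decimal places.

Row totals: 45, 40. Column totals: 36, 49. Grand total N = 85.
Expected counts (row total × column total / N):
  Drug, Recovered: 45×36/85 = 19.05882
  Drug, Not recovered: 45×49/85 = 25.94118
  Placebo, Recovered: 40×36/85 = 16.94118
  Placebo, Not recovered: 40×49/85 = 23.05882
Contributions (O − E)²/E:
  (9 − 19.05882)²/19.05882 = 5.3088
  (36 − 25.94118)²/25.94118 = 3.9004
  (27 − 16.94118)²/16.94118 = 5.9724
  (13 − 23.05882)²/23.05882 = 4.3879
χ² = 5.3088 + 3.9004 + 5.9724 + 4.3879 = 19.570

19.570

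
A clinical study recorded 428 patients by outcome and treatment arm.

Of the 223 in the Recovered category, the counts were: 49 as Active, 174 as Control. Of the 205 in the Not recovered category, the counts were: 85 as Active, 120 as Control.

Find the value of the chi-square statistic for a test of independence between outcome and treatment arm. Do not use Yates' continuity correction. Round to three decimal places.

18.866

Row totals: 223, 205. Column totals: 134, 294. Grand total N = 428.
Expected counts (row total × column total / N):
  Recovered, Active: 223×134/428 = 69.81776
  Recovered, Control: 223×294/428 = 153.18224
  Not recovered, Active: 205×134/428 = 64.18224
  Not recovered, Control: 205×294/428 = 140.81776
Contributions (O − E)²/E:
  (49 − 69.81776)²/69.81776 = 6.2073
  (174 − 153.18224)²/153.18224 = 2.8292
  (85 − 64.18224)²/64.18224 = 6.7523
  (120 − 140.81776)²/140.81776 = 3.0776
χ² = 6.2073 + 2.8292 + 6.7523 + 3.0776 = 18.866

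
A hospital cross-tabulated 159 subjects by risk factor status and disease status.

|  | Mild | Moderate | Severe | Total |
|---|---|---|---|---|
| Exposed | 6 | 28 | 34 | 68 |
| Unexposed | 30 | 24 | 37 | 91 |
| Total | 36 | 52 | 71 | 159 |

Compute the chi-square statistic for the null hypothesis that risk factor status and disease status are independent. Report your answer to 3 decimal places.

13.388

Grand total N = 159.
Expected counts (row total × column total / N):
  Exposed, Mild: 68×36/159 = 15.3962
  Exposed, Moderate: 68×52/159 = 22.2390
  Exposed, Severe: 68×71/159 = 30.3648
  Unexposed, Mild: 91×36/159 = 20.6038
  Unexposed, Moderate: 91×52/159 = 29.7610
  Unexposed, Severe: 91×71/159 = 40.6352
Contributions (O − E)²/E:
  (6 − 15.3962)²/15.3962 = 5.7344
  (28 − 22.2390)²/22.2390 = 1.4924
  (34 − 30.3648)²/30.3648 = 0.4352
  (30 − 20.6038)²/20.6038 = 4.2851
  (24 − 29.7610)²/29.7610 = 1.1152
  (37 − 40.6352)²/40.6352 = 0.3252
χ² = 5.7344 + 1.4924 + 0.4352 + 4.2851 + 1.1152 + 0.3252 = 13.388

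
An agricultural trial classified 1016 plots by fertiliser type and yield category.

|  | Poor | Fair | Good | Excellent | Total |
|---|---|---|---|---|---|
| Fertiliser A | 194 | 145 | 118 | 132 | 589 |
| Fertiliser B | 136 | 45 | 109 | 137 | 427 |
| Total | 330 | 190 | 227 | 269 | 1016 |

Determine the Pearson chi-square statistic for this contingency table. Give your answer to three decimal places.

Grand total N = 1016.
Expected counts (row total × column total / N):
  Fertiliser A, Poor: 589×330/1016 = 191.30906
  Fertiliser A, Fair: 589×190/1016 = 110.14764
  Fertiliser A, Good: 589×227/1016 = 131.59744
  Fertiliser A, Excellent: 589×269/1016 = 155.94587
  Fertiliser B, Poor: 427×330/1016 = 138.69094
  Fertiliser B, Fair: 427×190/1016 = 79.85236
  Fertiliser B, Good: 427×227/1016 = 95.40256
  Fertiliser B, Excellent: 427×269/1016 = 113.05413
Contributions (O − E)²/E:
  (194 − 191.30906)²/191.30906 = 0.0379
  (145 − 110.14764)²/110.14764 = 11.0278
  (118 − 131.59744)²/131.59744 = 1.4050
  (132 − 155.94587)²/155.94587 = 3.6769
  (136 − 138.69094)²/138.69094 = 0.0522
  (45 − 79.85236)²/79.85236 = 15.2117
  (109 − 95.40256)²/95.40256 = 1.9380
  (137 − 113.05413)²/113.05413 = 5.0719
χ² = 0.0379 + 11.0278 + 1.4050 + 3.6769 + 0.0522 + 15.2117 + 1.9380 + 5.0719 = 38.421

38.421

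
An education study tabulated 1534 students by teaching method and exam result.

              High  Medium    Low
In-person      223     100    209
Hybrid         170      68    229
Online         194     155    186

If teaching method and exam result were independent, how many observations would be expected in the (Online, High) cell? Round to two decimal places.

204.72

Row total (Online) = 535; column total (High) = 587; grand total N = 1534.
Expected count = (row total × column total) / N = 535 × 587 / 1534 = 204.72.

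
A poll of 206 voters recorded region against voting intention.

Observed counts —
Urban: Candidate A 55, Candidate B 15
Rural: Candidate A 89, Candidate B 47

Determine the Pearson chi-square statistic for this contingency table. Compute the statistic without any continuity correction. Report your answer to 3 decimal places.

3.787

Row totals: 70, 136. Column totals: 144, 62. Grand total N = 206.
Expected counts (row total × column total / N):
  Urban, Candidate A: 70×144/206 = 48.9320
  Urban, Candidate B: 70×62/206 = 21.0680
  Rural, Candidate A: 136×144/206 = 95.0680
  Rural, Candidate B: 136×62/206 = 40.9320
Contributions (O − E)²/E:
  (55 − 48.9320)²/48.9320 = 0.7525
  (15 − 21.0680)²/21.0680 = 1.7477
  (89 − 95.0680)²/95.0680 = 0.3873
  (47 − 40.9320)²/40.9320 = 0.8996
χ² = 0.7525 + 1.7477 + 0.3873 + 0.8996 = 3.787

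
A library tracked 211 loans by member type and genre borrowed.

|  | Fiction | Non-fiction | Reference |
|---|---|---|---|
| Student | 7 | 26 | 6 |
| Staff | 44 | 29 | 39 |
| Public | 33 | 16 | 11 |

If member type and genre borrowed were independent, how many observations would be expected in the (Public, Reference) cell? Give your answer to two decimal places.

Row total (Public) = 60; column total (Reference) = 56; grand total N = 211.
Expected count = (row total × column total) / N = 60 × 56 / 211 = 15.92.

15.92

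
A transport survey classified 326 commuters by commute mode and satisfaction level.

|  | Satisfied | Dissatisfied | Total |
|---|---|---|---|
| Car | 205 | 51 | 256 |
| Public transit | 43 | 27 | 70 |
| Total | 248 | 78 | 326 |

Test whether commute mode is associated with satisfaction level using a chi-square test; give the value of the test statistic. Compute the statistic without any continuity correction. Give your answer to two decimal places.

Grand total N = 326.
Expected counts (row total × column total / N):
  Car, Satisfied: 256×248/326 = 194.7485
  Car, Dissatisfied: 256×78/326 = 61.2515
  Public transit, Satisfied: 70×248/326 = 53.2515
  Public transit, Dissatisfied: 70×78/326 = 16.7485
Contributions (O − E)²/E:
  (205 − 194.7485)²/194.7485 = 0.5396
  (51 − 61.2515)²/61.2515 = 1.7158
  (43 − 53.2515)²/53.2515 = 1.9735
  (27 − 16.7485)²/16.7485 = 6.2748
χ² = 0.5396 + 1.7158 + 1.9735 + 6.2748 = 10.50

10.50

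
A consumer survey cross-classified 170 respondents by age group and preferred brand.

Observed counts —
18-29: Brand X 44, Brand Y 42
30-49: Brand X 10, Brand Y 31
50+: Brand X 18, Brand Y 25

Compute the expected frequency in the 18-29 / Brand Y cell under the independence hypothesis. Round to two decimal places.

Row total (18-29) = 86; column total (Brand Y) = 98; grand total N = 170.
Expected count = (row total × column total) / N = 86 × 98 / 170 = 49.58.

49.58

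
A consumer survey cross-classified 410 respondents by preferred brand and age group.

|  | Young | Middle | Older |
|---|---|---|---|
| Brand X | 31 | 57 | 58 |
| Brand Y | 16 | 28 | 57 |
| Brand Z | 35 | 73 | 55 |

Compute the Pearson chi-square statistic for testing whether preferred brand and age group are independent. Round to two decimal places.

Row totals: 146, 101, 163. Column totals: 82, 158, 170. Grand total N = 410.
Expected counts (row total × column total / N):
  Brand X, Young: 146×82/410 = 29.200
  Brand X, Middle: 146×158/410 = 56.263
  Brand X, Older: 146×170/410 = 60.537
  Brand Y, Young: 101×82/410 = 20.200
  Brand Y, Middle: 101×158/410 = 38.922
  Brand Y, Older: 101×170/410 = 41.878
  Brand Z, Young: 163×82/410 = 32.600
  Brand Z, Middle: 163×158/410 = 62.815
  Brand Z, Older: 163×170/410 = 67.585
Contributions (O − E)²/E:
  (31 − 29.200)²/29.200 = 0.1110
  (57 − 56.263)²/56.263 = 0.0097
  (58 − 60.537)²/60.537 = 0.1063
  (16 − 20.200)²/20.200 = 0.8733
  (28 − 38.922)²/38.922 = 3.0648
  (57 − 41.878)²/41.878 = 5.4605
  (35 − 32.600)²/32.600 = 0.1767
  (73 − 62.815)²/62.815 = 1.6514
  (55 − 67.585)²/67.585 = 2.3435
χ² = 0.1110 + 0.0097 + 0.1063 + 0.8733 + 3.0648 + 5.4605 + 0.1767 + 1.6514 + 2.3435 = 13.80

13.80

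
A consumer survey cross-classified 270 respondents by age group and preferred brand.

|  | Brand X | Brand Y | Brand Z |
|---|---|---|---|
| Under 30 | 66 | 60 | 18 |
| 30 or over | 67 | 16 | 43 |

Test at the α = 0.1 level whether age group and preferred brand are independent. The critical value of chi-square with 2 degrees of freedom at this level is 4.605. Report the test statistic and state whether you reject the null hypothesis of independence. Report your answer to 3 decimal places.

Row totals: 144, 126. Column totals: 133, 76, 61. Grand total N = 270.
Expected counts (row total × column total / N):
  Under 30, Brand X: 144×133/270 = 70.9333
  Under 30, Brand Y: 144×76/270 = 40.5333
  Under 30, Brand Z: 144×61/270 = 32.5333
  30 or over, Brand X: 126×133/270 = 62.0667
  30 or over, Brand Y: 126×76/270 = 35.4667
  30 or over, Brand Z: 126×61/270 = 28.4667
Contributions (O − E)²/E:
  (66 − 70.9333)²/70.9333 = 0.3431
  (60 − 40.5333)²/40.5333 = 9.3492
  (18 − 32.5333)²/32.5333 = 6.4923
  (67 − 62.0667)²/62.0667 = 0.3921
  (16 − 35.4667)²/35.4667 = 10.6847
  (43 − 28.4667)²/28.4667 = 7.4198
χ² = 0.3431 + 9.3492 + 6.4923 + 0.3921 + 10.6847 + 7.4198 = 34.681
df = (2−1)(3−1) = 2. Since 34.681 > 4.605, reject the null hypothesis of independence at α = 0.1.

34.681; reject H₀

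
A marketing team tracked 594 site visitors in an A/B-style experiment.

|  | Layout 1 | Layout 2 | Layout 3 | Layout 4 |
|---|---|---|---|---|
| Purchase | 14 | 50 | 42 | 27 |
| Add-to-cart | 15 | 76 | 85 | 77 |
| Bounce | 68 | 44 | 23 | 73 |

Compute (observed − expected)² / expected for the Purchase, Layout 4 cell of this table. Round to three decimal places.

4.026

Row total (Purchase) = 133; column total (Layout 4) = 177; N = 594.
Expected count E = 133 × 177 / 594 = 39.6313.
Contribution = (O − E)²/E = (27 − 39.6313)² / 39.6313 = 4.026.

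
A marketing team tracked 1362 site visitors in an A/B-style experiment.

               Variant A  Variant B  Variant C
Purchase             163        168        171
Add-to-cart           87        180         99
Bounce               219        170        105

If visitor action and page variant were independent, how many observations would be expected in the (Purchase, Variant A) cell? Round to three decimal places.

172.862

Row total (Purchase) = 502; column total (Variant A) = 469; grand total N = 1362.
Expected count = (row total × column total) / N = 502 × 469 / 1362 = 172.862.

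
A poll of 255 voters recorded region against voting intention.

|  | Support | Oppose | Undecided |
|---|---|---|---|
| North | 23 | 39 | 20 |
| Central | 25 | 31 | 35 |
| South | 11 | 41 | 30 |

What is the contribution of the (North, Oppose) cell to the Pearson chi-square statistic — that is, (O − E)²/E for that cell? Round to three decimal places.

Row total (North) = 82; column total (Oppose) = 111; N = 255.
Expected count E = 82 × 111 / 255 = 35.6941.
Contribution = (O − E)²/E = (39 − 35.6941)² / 35.6941 = 0.306.

0.306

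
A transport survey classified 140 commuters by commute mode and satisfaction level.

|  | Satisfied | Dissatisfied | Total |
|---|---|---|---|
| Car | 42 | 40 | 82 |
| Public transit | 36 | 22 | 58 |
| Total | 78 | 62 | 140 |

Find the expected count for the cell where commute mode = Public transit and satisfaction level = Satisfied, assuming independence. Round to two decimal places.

Row total (Public transit) = 58; column total (Satisfied) = 78; grand total N = 140.
Expected count = (row total × column total) / N = 58 × 78 / 140 = 32.31.

32.31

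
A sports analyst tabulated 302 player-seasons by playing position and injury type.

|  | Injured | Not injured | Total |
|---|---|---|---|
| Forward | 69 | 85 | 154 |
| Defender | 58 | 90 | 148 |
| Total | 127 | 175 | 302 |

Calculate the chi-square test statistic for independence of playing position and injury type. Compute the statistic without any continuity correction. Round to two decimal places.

0.98

Grand total N = 302.
Expected counts (row total × column total / N):
  Forward, Injured: 154×127/302 = 64.762
  Forward, Not injured: 154×175/302 = 89.238
  Defender, Injured: 148×127/302 = 62.238
  Defender, Not injured: 148×175/302 = 85.762
Contributions (O − E)²/E:
  (69 − 64.762)²/64.762 = 0.2773
  (85 − 89.238)²/89.238 = 0.2013
  (58 − 62.238)²/62.238 = 0.2886
  (90 − 85.762)²/85.762 = 0.2094
χ² = 0.2773 + 0.2013 + 0.2886 + 0.2094 = 0.98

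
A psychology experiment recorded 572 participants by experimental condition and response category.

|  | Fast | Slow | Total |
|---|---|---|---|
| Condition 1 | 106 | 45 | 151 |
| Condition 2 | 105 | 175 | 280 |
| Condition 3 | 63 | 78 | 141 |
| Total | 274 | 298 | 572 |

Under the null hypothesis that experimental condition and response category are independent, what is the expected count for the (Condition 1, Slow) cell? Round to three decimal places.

78.668

Row total (Condition 1) = 151; column total (Slow) = 298; grand total N = 572.
Expected count = (row total × column total) / N = 151 × 298 / 572 = 78.668.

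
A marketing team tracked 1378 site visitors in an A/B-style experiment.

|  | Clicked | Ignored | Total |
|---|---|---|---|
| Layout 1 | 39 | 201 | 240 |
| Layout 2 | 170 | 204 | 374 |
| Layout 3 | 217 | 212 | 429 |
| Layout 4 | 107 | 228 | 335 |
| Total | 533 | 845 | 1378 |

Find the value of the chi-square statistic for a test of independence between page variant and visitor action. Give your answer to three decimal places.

Grand total N = 1378.
Expected counts (row total × column total / N):
  Layout 1, Clicked: 240×533/1378 = 92.83019
  Layout 1, Ignored: 240×845/1378 = 147.16981
  Layout 2, Clicked: 374×533/1378 = 144.66038
  Layout 2, Ignored: 374×845/1378 = 229.33962
  Layout 3, Clicked: 429×533/1378 = 165.93396
  Layout 3, Ignored: 429×845/1378 = 263.06604
  Layout 4, Clicked: 335×533/1378 = 129.57547
  Layout 4, Ignored: 335×845/1378 = 205.42453
Contributions (O − E)²/E:
  (39 − 92.83019)²/92.83019 = 31.2149
  (201 − 147.16981)²/147.16981 = 19.6894
  (170 − 144.66038)²/144.66038 = 4.4386
  (204 − 229.33962)²/229.33962 = 2.7998
  (217 − 165.93396)²/165.93396 = 15.7155
  (212 − 263.06604)²/263.06604 = 9.9129
  (107 − 129.57547)²/129.57547 = 3.9332
  (228 − 205.42453)²/205.42453 = 2.4810
χ² = 31.2149 + 19.6894 + 4.4386 + 2.7998 + 15.7155 + 9.9129 + 3.9332 + 2.4810 = 90.185

90.185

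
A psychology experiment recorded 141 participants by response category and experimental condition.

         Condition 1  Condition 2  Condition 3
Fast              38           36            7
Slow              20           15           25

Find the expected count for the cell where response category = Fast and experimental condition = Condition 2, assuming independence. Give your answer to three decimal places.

Row total (Fast) = 81; column total (Condition 2) = 51; grand total N = 141.
Expected count = (row total × column total) / N = 81 × 51 / 141 = 29.298.

29.298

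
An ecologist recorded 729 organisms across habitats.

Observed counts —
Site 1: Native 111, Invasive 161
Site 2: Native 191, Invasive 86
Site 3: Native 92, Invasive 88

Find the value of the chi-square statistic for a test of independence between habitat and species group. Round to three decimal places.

Row totals: 272, 277, 180. Column totals: 394, 335. Grand total N = 729.
Expected counts (row total × column total / N):
  Site 1, Native: 272×394/729 = 147.0069
  Site 1, Invasive: 272×335/729 = 124.9931
  Site 2, Native: 277×394/729 = 149.7092
  Site 2, Invasive: 277×335/729 = 127.2908
  Site 3, Native: 180×394/729 = 97.2840
  Site 3, Invasive: 180×335/729 = 82.7160
Contributions (O − E)²/E:
  (111 − 147.0069)²/147.0069 = 8.8193
  (161 − 124.9931)²/124.9931 = 10.3725
  (191 − 149.7092)²/149.7092 = 11.3883
  (86 − 127.2908)²/127.2908 = 13.3940
  (92 − 97.2840)²/97.2840 = 0.2870
  (88 − 82.7160)²/82.7160 = 0.3375
χ² = 8.8193 + 10.3725 + 11.3883 + 13.3940 + 0.2870 + 0.3375 = 44.599

44.599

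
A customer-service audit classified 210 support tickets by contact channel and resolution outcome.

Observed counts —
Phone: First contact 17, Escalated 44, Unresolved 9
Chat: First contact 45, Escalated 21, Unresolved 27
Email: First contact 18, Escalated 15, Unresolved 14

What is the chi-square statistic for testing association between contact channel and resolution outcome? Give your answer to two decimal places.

29.00

Row totals: 70, 93, 47. Column totals: 80, 80, 50. Grand total N = 210.
Expected counts (row total × column total / N):
  Phone, First contact: 70×80/210 = 26.667
  Phone, Escalated: 70×80/210 = 26.667
  Phone, Unresolved: 70×50/210 = 16.667
  Chat, First contact: 93×80/210 = 35.429
  Chat, Escalated: 93×80/210 = 35.429
  Chat, Unresolved: 93×50/210 = 22.143
  Email, First contact: 47×80/210 = 17.905
  Email, Escalated: 47×80/210 = 17.905
  Email, Unresolved: 47×50/210 = 11.190
Contributions (O − E)²/E:
  (17 − 26.667)²/26.667 = 3.5044
  (44 − 26.667)²/26.667 = 11.2661
  (9 − 16.667)²/16.667 = 3.5269
  (45 − 35.429)²/35.429 = 2.5856
  (21 − 35.429)²/35.429 = 5.8764
  (27 − 22.143)²/22.143 = 1.0654
  (18 − 17.905)²/17.905 = 0.0005
  (15 − 17.905)²/17.905 = 0.4713
  (14 − 11.190)²/11.190 = 0.7056
χ² = 3.5044 + 11.2661 + 3.5269 + 2.5856 + 5.8764 + 1.0654 + 0.0005 + 0.4713 + 0.7056 = 29.00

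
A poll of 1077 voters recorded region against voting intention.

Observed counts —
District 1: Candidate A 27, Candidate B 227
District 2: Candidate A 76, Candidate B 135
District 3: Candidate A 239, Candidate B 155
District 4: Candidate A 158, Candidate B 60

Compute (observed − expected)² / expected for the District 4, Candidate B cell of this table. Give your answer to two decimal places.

Row total (District 4) = 218; column total (Candidate B) = 577; N = 1077.
Expected count E = 218 × 577 / 1077 = 116.793.
Contribution = (O − E)²/E = (60 − 116.793)² / 116.793 = 27.62.

27.62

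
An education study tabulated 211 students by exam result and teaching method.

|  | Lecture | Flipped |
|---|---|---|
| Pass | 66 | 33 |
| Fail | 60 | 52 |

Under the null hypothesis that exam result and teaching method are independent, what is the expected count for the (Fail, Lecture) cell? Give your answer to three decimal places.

66.882

Row total (Fail) = 112; column total (Lecture) = 126; grand total N = 211.
Expected count = (row total × column total) / N = 112 × 126 / 211 = 66.882.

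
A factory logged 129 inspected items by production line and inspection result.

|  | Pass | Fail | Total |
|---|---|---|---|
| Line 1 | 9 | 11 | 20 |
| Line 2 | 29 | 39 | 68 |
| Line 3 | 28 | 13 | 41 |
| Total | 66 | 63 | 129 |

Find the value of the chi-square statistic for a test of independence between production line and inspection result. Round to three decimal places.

Grand total N = 129.
Expected counts (row total × column total / N):
  Line 1, Pass: 20×66/129 = 10.23256
  Line 1, Fail: 20×63/129 = 9.76744
  Line 2, Pass: 68×66/129 = 34.79070
  Line 2, Fail: 68×63/129 = 33.20930
  Line 3, Pass: 41×66/129 = 20.97674
  Line 3, Fail: 41×63/129 = 20.02326
Contributions (O − E)²/E:
  (9 − 10.23256)²/10.23256 = 0.1485
  (11 − 9.76744)²/9.76744 = 0.1555
  (29 − 34.79070)²/34.79070 = 0.9638
  (39 − 33.20930)²/33.20930 = 1.0097
  (28 − 20.97674)²/20.97674 = 2.3515
  (13 − 20.02326)²/20.02326 = 2.4634
χ² = 0.1485 + 0.1555 + 0.9638 + 1.0097 + 2.3515 + 2.4634 = 7.092

7.092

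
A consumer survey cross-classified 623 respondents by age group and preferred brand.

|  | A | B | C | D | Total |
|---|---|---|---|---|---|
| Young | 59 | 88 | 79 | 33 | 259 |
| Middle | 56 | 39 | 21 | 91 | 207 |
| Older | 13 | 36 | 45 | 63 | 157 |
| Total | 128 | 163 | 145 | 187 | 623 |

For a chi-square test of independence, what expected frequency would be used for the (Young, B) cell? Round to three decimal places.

67.764

Row total (Young) = 259; column total (B) = 163; grand total N = 623.
Expected count = (row total × column total) / N = 259 × 163 / 623 = 67.764.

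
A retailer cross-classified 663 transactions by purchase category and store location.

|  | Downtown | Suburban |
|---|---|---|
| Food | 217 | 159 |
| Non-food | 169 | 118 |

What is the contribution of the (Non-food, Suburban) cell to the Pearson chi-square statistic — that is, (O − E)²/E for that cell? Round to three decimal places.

Row total (Non-food) = 287; column total (Suburban) = 277; N = 663.
Expected count E = 287 × 277 / 663 = 119.9080.
Contribution = (O − E)²/E = (118 − 119.9080)² / 119.9080 = 0.030.

0.030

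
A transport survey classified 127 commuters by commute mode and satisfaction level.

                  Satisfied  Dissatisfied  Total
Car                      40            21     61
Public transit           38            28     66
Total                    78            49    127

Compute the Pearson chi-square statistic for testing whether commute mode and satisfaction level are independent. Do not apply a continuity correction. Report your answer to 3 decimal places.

0.856

Grand total N = 127.
Expected counts (row total × column total / N):
  Car, Satisfied: 61×78/127 = 37.4646
  Car, Dissatisfied: 61×49/127 = 23.5354
  Public transit, Satisfied: 66×78/127 = 40.5354
  Public transit, Dissatisfied: 66×49/127 = 25.4646
Contributions (O − E)²/E:
  (40 − 37.4646)²/37.4646 = 0.1716
  (21 − 23.5354)²/23.5354 = 0.2731
  (38 − 40.5354)²/40.5354 = 0.1586
  (28 − 25.4646)²/25.4646 = 0.2524
χ² = 0.1716 + 0.2731 + 0.1586 + 0.2524 = 0.856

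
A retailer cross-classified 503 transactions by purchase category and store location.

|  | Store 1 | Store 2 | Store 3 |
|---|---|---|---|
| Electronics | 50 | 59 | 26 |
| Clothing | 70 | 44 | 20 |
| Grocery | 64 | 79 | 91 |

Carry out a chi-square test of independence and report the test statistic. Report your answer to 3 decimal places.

Row totals: 135, 134, 234. Column totals: 184, 182, 137. Grand total N = 503.
Expected counts (row total × column total / N):
  Electronics, Store 1: 135×184/503 = 49.3837
  Electronics, Store 2: 135×182/503 = 48.8469
  Electronics, Store 3: 135×137/503 = 36.7694
  Clothing, Store 1: 134×184/503 = 49.0179
  Clothing, Store 2: 134×182/503 = 48.4851
  Clothing, Store 3: 134×137/503 = 36.4970
  Grocery, Store 1: 234×184/503 = 85.5984
  Grocery, Store 2: 234×182/503 = 84.6680
  Grocery, Store 3: 234×137/503 = 63.7336
Contributions (O − E)²/E:
  (50 − 49.3837)²/49.3837 = 0.0077
  (59 − 48.8469)²/48.8469 = 2.1104
  (26 − 36.7694)²/36.7694 = 3.1543
  (70 − 49.0179)²/49.0179 = 8.9814
  (44 − 48.4851)²/48.4851 = 0.4149
  (20 − 36.4970)²/36.4970 = 7.4568
  (64 − 85.5984)²/85.5984 = 5.4498
  (79 − 84.6680)²/84.6680 = 0.3794
  (91 − 63.7336)²/63.7336 = 11.6651
χ² = 0.0077 + 2.1104 + 3.1543 + 8.9814 + 0.4149 + 7.4568 + 5.4498 + 0.3794 + 11.6651 = 39.620

39.620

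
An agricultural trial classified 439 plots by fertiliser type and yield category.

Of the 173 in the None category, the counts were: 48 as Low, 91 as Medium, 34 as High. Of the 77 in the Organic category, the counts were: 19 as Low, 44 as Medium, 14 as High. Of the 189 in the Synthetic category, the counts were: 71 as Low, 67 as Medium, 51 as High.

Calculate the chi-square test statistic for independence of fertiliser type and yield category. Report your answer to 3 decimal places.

15.360

Row totals: 173, 77, 189. Column totals: 138, 202, 99. Grand total N = 439.
Expected counts (row total × column total / N):
  None, Low: 173×138/439 = 54.3827
  None, Medium: 173×202/439 = 79.6036
  None, High: 173×99/439 = 39.0137
  Organic, Low: 77×138/439 = 24.2050
  Organic, Medium: 77×202/439 = 35.4305
  Organic, High: 77×99/439 = 17.3645
  Synthetic, Low: 189×138/439 = 59.4123
  Synthetic, Medium: 189×202/439 = 86.9658
  Synthetic, High: 189×99/439 = 42.6219
Contributions (O − E)²/E:
  (48 − 54.3827)²/54.3827 = 0.7491
  (91 − 79.6036)²/79.6036 = 1.6316
  (34 − 39.0137)²/39.0137 = 0.6443
  (19 − 24.2050)²/24.2050 = 1.1193
  (44 − 35.4305)²/35.4305 = 2.0727
  (14 − 17.3645)²/17.3645 = 0.6519
  (71 − 59.4123)²/59.4123 = 2.2601
  (67 − 86.9658)²/86.9658 = 4.5838
  (51 − 42.6219)²/42.6219 = 1.6469
χ² = 0.7491 + 1.6316 + 0.6443 + 1.1193 + 2.0727 + 0.6519 + 2.2601 + 4.5838 + 1.6469 = 15.360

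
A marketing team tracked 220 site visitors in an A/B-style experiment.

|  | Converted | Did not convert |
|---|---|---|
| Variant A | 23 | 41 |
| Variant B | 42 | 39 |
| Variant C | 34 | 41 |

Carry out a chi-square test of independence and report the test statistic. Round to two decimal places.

Row totals: 64, 81, 75. Column totals: 99, 121. Grand total N = 220.
Expected counts (row total × column total / N):
  Variant A, Converted: 64×99/220 = 28.800
  Variant A, Did not convert: 64×121/220 = 35.200
  Variant B, Converted: 81×99/220 = 36.450
  Variant B, Did not convert: 81×121/220 = 44.550
  Variant C, Converted: 75×99/220 = 33.750
  Variant C, Did not convert: 75×121/220 = 41.250
Contributions (O − E)²/E:
  (23 − 28.800)²/28.800 = 1.1681
  (41 − 35.200)²/35.200 = 0.9557
  (42 − 36.450)²/36.450 = 0.8451
  (39 − 44.550)²/44.550 = 0.6914
  (34 − 33.750)²/33.750 = 0.0019
  (41 − 41.250)²/41.250 = 0.0015
χ² = 1.1681 + 0.9557 + 0.8451 + 0.6914 + 0.0019 + 0.0015 = 3.66

3.66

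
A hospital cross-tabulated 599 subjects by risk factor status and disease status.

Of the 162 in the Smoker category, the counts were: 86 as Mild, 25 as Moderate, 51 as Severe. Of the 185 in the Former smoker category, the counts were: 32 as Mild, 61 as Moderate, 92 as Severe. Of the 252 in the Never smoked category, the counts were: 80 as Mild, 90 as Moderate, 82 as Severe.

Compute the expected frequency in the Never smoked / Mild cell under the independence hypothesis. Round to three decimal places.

83.299

Row total (Never smoked) = 252; column total (Mild) = 198; grand total N = 599.
Expected count = (row total × column total) / N = 252 × 198 / 599 = 83.299.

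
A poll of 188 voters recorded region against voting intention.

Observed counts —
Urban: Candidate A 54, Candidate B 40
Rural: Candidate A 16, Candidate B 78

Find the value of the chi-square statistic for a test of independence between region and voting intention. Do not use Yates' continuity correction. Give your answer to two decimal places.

32.87

Row totals: 94, 94. Column totals: 70, 118. Grand total N = 188.
Expected counts (row total × column total / N):
  Urban, Candidate A: 94×70/188 = 35.000
  Urban, Candidate B: 94×118/188 = 59.000
  Rural, Candidate A: 94×70/188 = 35.000
  Rural, Candidate B: 94×118/188 = 59.000
Contributions (O − E)²/E:
  (54 − 35.000)²/35.000 = 10.3143
  (40 − 59.000)²/59.000 = 6.1186
  (16 − 35.000)²/35.000 = 10.3143
  (78 − 59.000)²/59.000 = 6.1186
χ² = 10.3143 + 6.1186 + 10.3143 + 6.1186 = 32.87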